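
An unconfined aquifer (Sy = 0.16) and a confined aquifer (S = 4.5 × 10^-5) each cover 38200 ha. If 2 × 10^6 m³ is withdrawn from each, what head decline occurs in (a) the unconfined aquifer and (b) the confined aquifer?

A = 38200 ha = 3.82 × 10^8 m²
Unconfined: Δh_u = ΔV/(Sy·A) = 2 × 10^6/(0.16 × 3.82 × 10^8) = 0.03272 m
Confined: Δh_c = ΔV/(S·A) = 2 × 10^6/(4.5 × 10^-5 × 3.82 × 10^8) = 116.3 m

Δh_u ≈ 0.0327 m; Δh_c ≈ 116 m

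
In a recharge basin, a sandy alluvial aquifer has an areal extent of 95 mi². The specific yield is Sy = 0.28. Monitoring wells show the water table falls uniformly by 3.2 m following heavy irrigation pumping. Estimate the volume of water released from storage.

A = 95 mi² = 2.46 × 10^8 m²
ΔV = Sy × A × Δh = 0.28 × 2.46 × 10^8 m² × 3.2 m = 2.205 × 10^8 m³

ΔV ≈ 2.2 × 10^8 m³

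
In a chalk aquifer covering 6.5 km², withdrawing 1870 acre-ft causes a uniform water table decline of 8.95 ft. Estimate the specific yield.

A = 6.5 km² = 6.5 × 10^6 m²
Δh = 8.95 ft = 2.728 m
ΔV = 1870 acre-ft = 2.307 × 10^6 m³
Sy = ΔV / (A × Δh) = 2.307 × 10^6 m³ / (6.5 × 10^6 m² × 2.728 m) = 0.1301

Sy ≈ 0.13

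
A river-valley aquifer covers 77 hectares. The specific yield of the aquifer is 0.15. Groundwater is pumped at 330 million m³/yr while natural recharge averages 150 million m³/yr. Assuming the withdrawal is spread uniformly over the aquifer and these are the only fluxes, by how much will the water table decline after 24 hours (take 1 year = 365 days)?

Δh ≈ 4.27 m

A = 77 hectares = 7.7 × 10^5 m²
Net abstraction = 330 − 150 = 180 million m³/yr
Q_net = 180 million m³/yr = 4.932 × 10^5 m³/d
t = 24 hours = 1 d
ΔV = Q × t = 4.932 × 10^5 m³/d × 1 d = 4.932 × 10^5 m³
Δh = ΔV / (Sy × A) = 4.932 × 10^5 / (0.15 × 7.7 × 10^5) = 4.27 m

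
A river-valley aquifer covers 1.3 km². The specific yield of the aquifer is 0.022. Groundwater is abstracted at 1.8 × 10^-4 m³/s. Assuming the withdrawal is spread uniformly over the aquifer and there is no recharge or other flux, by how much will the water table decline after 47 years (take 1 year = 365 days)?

Δh ≈ 9.33 m

A = 1.3 km² = 1.3 × 10^6 m²
Q = 1.8 × 10^-4 m³/s = 15.55 m³/d
t = 47 years = 17160 d
ΔV = Q × t = 15.55 m³/d × 17160 d = 2.668 × 10^5 m³
Δh = ΔV / (Sy × A) = 2.668 × 10^5 / (0.022 × 1.3 × 10^6) = 9.328 m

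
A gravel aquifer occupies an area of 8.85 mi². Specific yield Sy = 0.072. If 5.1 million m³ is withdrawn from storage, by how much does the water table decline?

A = 8.85 mi² = 2.292 × 10^7 m²
ΔV = 5.1 million m³ = 5.1 × 10^6 m³
Δh = ΔV / (Sy × A) = 5.1 × 10^6 m³ / (0.072 × 2.292 × 10^7 m²) = 3.09 m

Δh ≈ 3.09 m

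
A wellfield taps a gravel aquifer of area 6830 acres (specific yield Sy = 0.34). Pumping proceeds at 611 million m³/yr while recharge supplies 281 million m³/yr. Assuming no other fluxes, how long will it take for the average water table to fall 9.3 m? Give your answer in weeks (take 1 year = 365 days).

A = 6830 acres = 2.764 × 10^7 m²
ΔV = Sy × A × Δh = 0.34 × 2.764 × 10^7 × 9.3 = 8.74 × 10^7 m³
Net withdrawal = 611 − 281 = 330 million m³/yr = 9.041 × 10^5 m³/d
t = ΔV / Q = 8.74 × 10^7 m³ / 9.041 × 10^5 m³/d = 96.67 d
t = 96.67 d ≈ 13.81 weeks

t ≈ 13.8 weeks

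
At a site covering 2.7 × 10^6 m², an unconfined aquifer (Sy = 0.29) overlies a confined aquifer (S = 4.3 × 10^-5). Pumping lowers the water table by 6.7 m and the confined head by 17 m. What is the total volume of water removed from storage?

ΔV ≈ 5.25 × 10^6 m³

Unconfined: ΔV_u = Sy × A × Δh_u = 0.29 × 2.7 × 10^6 × 6.7 = 5.246 × 10^6 m³
Confined: ΔV_c = S × A × Δh_c = 4.3 × 10^-5 × 2.7 × 10^6 × 17 = 1974 m³
Total ΔV = 5.246 × 10^6 + 1974 = 5.248 × 10^6 m³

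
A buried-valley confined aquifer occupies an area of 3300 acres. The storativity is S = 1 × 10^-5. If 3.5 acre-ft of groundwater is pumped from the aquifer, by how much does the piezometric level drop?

A = 3300 acres = 1.335 × 10^7 m²
ΔV = 3.5 acre-ft = 4317 m³
Δh = ΔV / (S × A) = 4317 m³ / (1 × 10^-5 × 1.335 × 10^7 m²) = 32.33 m

Δh ≈ 32.3 m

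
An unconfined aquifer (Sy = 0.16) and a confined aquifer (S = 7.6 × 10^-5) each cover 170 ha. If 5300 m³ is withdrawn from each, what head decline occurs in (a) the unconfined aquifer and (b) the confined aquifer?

A = 170 ha = 1.7 × 10^6 m²
Unconfined: Δh_u = ΔV/(Sy·A) = 5300/(0.16 × 1.7 × 10^6) = 0.01949 m
Confined: Δh_c = ΔV/(S·A) = 5300/(7.6 × 10^-5 × 1.7 × 10^6) = 41.02 m

Δh_u ≈ 0.0195 m; Δh_c ≈ 41 m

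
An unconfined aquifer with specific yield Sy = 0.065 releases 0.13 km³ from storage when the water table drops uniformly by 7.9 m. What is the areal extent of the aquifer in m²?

ΔV = 0.13 km³ = 1.3 × 10^8 m³
A = ΔV / (Sy × Δh) = 1.3 × 10^8 / (0.065 × 7.9) = 2.532 × 10^8 m²

A ≈ 2.53 × 10^8 m²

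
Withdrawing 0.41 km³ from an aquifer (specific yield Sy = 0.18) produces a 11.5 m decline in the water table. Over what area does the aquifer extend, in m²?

A ≈ 1.98 × 10^8 m²

ΔV = 0.41 km³ = 4.1 × 10^8 m³
A = ΔV / (Sy × Δh) = 4.1 × 10^8 / (0.18 × 11.5) = 1.981 × 10^8 m²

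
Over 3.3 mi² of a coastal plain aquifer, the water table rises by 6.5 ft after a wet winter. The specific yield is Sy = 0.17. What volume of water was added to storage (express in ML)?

ΔV ≈ 2880 ML

A = 3.3 mi² = 8.547 × 10^6 m²
Δh = 6.5 ft = 1.981 m
ΔV = Sy × A × Δh = 0.17 × 8.547 × 10^6 m² × 1.981 m = 2.879 × 10^6 m³
ΔV = 2.879 × 10^6 m³ = 2879 ML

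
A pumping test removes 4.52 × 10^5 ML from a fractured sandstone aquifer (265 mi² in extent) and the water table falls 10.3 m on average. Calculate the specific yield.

Sy ≈ 0.064

A = 265 mi² = 6.863 × 10^8 m²
ΔV = 4.52 × 10^5 ML = 4.52 × 10^8 m³
Sy = ΔV / (A × Δh) = 4.52 × 10^8 m³ / (6.863 × 10^8 m² × 10.3 m) = 0.06394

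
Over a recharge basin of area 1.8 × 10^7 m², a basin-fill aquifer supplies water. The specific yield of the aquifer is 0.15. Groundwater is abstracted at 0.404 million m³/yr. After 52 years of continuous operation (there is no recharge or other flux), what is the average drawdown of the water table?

Δh ≈ 7.78 m

Q = 0.404 million m³/yr = 1107 m³/d
t = 52 years = 18980 d
ΔV = Q × t = 1107 m³/d × 18980 d = 2.101 × 10^7 m³
Δh = ΔV / (Sy × A) = 2.101 × 10^7 / (0.15 × 1.8 × 10^7) = 7.781 m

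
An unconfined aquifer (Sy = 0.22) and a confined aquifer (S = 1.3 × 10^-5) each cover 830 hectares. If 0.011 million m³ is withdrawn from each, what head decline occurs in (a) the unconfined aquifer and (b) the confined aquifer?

A = 830 hectares = 8.3 × 10^6 m²
ΔV = 0.011 million m³ = 11000 m³
Unconfined: Δh_u = ΔV/(Sy·A) = 11000/(0.22 × 8.3 × 10^6) = 0.006024 m
Confined: Δh_c = ΔV/(S·A) = 11000/(1.3 × 10^-5 × 8.3 × 10^6) = 101.9 m

Δh_u ≈ 0.00602 m; Δh_c ≈ 102 m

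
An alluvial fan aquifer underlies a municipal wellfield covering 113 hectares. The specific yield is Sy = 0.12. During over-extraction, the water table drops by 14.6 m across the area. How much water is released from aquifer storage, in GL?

A = 113 hectares = 1.13 × 10^6 m²
ΔV = Sy × A × Δh = 0.12 × 1.13 × 10^6 m² × 14.6 m = 1.98 × 10^6 m³
ΔV = 1.98 × 10^6 m³ = 1.98 GL

ΔV ≈ 1.98 GL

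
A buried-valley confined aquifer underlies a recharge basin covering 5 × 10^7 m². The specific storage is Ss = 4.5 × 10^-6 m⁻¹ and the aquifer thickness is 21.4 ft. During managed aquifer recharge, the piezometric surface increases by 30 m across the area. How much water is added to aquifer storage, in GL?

b = 21.4 ft = 6.523 m
S = Ss × b = 4.5 × 10^-6 m⁻¹ × 6.523 m = 2.935 × 10^-5
ΔV = S × A × Δh = 2.935 × 10^-5 × 5 × 10^7 m² × 30 m = 44030 m³
ΔV = 44030 m³ = 0.04403 GL

ΔV ≈ 0.044 GL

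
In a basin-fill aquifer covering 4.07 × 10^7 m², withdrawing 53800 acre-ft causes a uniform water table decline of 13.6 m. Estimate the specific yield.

Sy ≈ 0.12

ΔV = 53800 acre-ft = 6.636 × 10^7 m³
Sy = ΔV / (A × Δh) = 6.636 × 10^7 m³ / (4.07 × 10^7 m² × 13.6 m) = 0.1199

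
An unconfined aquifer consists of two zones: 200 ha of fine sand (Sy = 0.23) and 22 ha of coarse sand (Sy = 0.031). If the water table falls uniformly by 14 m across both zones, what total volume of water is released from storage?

ΔV ≈ 6.54 × 10^6 m³

A₁ = 200 ha = 2 × 10^6 m²; A₂ = 22 ha = 2.2 × 10^5 m²
ΔV₁ = 0.23 × 2 × 10^6 × 14 = 6.44 × 10^6 m³
ΔV₂ = 0.031 × 2.2 × 10^5 × 14 = 95480 m³
ΔV = ΔV₁ + ΔV₂ = 6.535 × 10^6 m³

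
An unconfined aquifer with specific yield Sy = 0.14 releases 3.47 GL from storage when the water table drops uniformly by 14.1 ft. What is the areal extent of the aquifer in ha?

A ≈ 577 ha

Δh = 14.1 ft = 4.298 m
ΔV = 3.47 GL = 3.47 × 10^6 m³
A = ΔV / (Sy × Δh) = 3.47 × 10^6 / (0.14 × 4.298) = 5.767 × 10^6 m²
A = 5.767 × 10^6 m² = 576.7 ha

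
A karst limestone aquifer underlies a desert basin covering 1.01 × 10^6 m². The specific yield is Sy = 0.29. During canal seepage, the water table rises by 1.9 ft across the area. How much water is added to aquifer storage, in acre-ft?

Δh = 1.9 ft = 0.5791 m
ΔV = Sy × A × Δh = 0.29 × 1.01 × 10^6 m² × 0.5791 m = 1.696 × 10^5 m³
ΔV = 1.696 × 10^5 m³ = 137.5 acre-ft

ΔV ≈ 138 acre-ft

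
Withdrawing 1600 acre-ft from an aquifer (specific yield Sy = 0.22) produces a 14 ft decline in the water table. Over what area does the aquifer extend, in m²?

A ≈ 2.1 × 10^6 m²

Δh = 14 ft = 4.267 m
ΔV = 1600 acre-ft = 1.974 × 10^6 m³
A = ΔV / (Sy × Δh) = 1.974 × 10^6 / (0.22 × 4.267) = 2.102 × 10^6 m²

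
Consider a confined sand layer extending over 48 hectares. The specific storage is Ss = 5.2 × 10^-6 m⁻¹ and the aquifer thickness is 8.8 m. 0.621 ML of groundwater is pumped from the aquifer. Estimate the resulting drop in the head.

Δh ≈ 28.3 m

S = Ss × b = 5.2 × 10^-6 m⁻¹ × 8.8 m = 4.576 × 10^-5
A = 48 hectares = 4.8 × 10^5 m²
ΔV = 0.621 ML = 621 m³
Δh = ΔV / (S × A) = 621 m³ / (4.576 × 10^-5 × 4.8 × 10^5 m²) = 28.27 m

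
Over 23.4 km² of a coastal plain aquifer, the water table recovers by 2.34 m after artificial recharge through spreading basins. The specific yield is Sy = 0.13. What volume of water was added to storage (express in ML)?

A = 23.4 km² = 2.34 × 10^7 m²
ΔV = Sy × A × Δh = 0.13 × 2.34 × 10^7 m² × 2.34 m = 7.118 × 10^6 m³
ΔV = 7.118 × 10^6 m³ = 7118 ML

ΔV ≈ 7120 ML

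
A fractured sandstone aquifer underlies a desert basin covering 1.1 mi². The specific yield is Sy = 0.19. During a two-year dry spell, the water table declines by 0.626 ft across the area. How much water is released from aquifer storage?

A = 1.1 mi² = 2.849 × 10^6 m²
Δh = 0.626 ft = 0.1908 m
ΔV = Sy × A × Δh = 0.19 × 2.849 × 10^6 m² × 0.1908 m = 1.033 × 10^5 m³

ΔV ≈ 1.03 × 10^5 m³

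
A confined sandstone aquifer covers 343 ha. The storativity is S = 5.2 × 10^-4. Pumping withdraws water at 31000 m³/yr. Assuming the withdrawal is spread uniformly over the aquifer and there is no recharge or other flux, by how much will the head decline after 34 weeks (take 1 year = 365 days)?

Δh ≈ 11.3 m

A = 343 ha = 3.43 × 10^6 m²
Q = 31000 m³/yr = 84.93 m³/d
t = 34 weeks = 238 d
ΔV = Q × t = 84.93 m³/d × 238 d = 20210 m³
Δh = ΔV / (S × A) = 20210 / (5.2 × 10^-4 × 3.43 × 10^6) = 11.33 m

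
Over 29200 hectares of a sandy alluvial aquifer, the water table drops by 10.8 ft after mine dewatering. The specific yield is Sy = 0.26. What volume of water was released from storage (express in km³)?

ΔV ≈ 0.25 km³

A = 29200 hectares = 2.92 × 10^8 m²
Δh = 10.8 ft = 3.292 m
ΔV = Sy × A × Δh = 0.26 × 2.92 × 10^8 m² × 3.292 m = 2.499 × 10^8 m³
ΔV = 2.499 × 10^8 m³ = 0.2499 km³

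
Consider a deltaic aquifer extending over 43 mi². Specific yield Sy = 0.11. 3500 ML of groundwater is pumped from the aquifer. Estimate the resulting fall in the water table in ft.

A = 43 mi² = 1.114 × 10^8 m²
ΔV = 3500 ML = 3.5 × 10^6 m³
Δh = ΔV / (Sy × A) = 3.5 × 10^6 m³ / (0.11 × 1.114 × 10^8 m²) = 0.2857 m
Δh = 0.2857 m = 0.9373 ft

Δh ≈ 0.937 ft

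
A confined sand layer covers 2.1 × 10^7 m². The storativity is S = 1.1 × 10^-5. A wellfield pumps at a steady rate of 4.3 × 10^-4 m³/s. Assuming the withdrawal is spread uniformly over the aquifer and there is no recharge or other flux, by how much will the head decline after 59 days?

Q = 4.3 × 10^-4 m³/s = 37.15 m³/d
ΔV = Q × t = 37.15 m³/d × 59 d = 2192 m³
Δh = ΔV / (S × A) = 2192 / (1.1 × 10^-5 × 2.1 × 10^7) = 9.489 m

Δh ≈ 9.49 m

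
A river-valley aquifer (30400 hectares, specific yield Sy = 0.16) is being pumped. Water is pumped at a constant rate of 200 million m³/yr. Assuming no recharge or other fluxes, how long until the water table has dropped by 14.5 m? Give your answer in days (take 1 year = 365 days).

A = 30400 hectares = 3.04 × 10^8 m²
ΔV = Sy × A × Δh = 0.16 × 3.04 × 10^8 × 14.5 = 7.053 × 10^8 m³
Q = 200 million m³/yr = 5.479 × 10^5 m³/d
t = ΔV / Q = 7.053 × 10^8 m³ / 5.479 × 10^5 m³/d = 1287 d

t ≈ 1290 days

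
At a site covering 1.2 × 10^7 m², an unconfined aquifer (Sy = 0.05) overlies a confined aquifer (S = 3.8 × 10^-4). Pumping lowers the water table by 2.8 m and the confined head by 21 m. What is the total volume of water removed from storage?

ΔV ≈ 1.78 × 10^6 m³

Unconfined: ΔV_u = Sy × A × Δh_u = 0.05 × 1.2 × 10^7 × 2.8 = 1.68 × 10^6 m³
Confined: ΔV_c = S × A × Δh_c = 3.8 × 10^-4 × 1.2 × 10^7 × 21 = 95760 m³
Total ΔV = 1.68 × 10^6 + 95760 = 1.776 × 10^6 m³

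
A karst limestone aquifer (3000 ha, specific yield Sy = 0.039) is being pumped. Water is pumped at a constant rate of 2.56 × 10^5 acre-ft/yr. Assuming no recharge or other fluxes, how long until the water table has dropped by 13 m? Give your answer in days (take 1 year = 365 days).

A = 3000 ha = 3 × 10^7 m²
ΔV = Sy × A × Δh = 0.039 × 3 × 10^7 × 13 = 1.521 × 10^7 m³
Q = 2.56 × 10^5 acre-ft/yr = 8.651 × 10^5 m³/d
t = ΔV / Q = 1.521 × 10^7 m³ / 8.651 × 10^5 m³/d = 17.58 d

t ≈ 17.6 days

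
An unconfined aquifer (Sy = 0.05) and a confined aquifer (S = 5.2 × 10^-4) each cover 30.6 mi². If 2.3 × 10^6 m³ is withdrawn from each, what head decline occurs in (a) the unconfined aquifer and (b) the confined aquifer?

Δh_u ≈ 0.58 m; Δh_c ≈ 55.8 m

A = 30.6 mi² = 7.925 × 10^7 m²
Unconfined: Δh_u = ΔV/(Sy·A) = 2.3 × 10^6/(0.05 × 7.925 × 10^7) = 0.5804 m
Confined: Δh_c = ΔV/(S·A) = 2.3 × 10^6/(5.2 × 10^-4 × 7.925 × 10^7) = 55.81 m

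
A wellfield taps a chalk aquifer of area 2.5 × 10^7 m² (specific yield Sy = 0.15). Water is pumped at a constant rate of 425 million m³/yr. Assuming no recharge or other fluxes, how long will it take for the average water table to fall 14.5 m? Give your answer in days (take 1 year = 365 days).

ΔV = Sy × A × Δh = 0.15 × 2.5 × 10^7 × 14.5 = 5.438 × 10^7 m³
Q = 425 million m³/yr = 1.164 × 10^6 m³/d
t = ΔV / Q = 5.438 × 10^7 m³ / 1.164 × 10^6 m³/d = 46.7 d

t ≈ 46.7 days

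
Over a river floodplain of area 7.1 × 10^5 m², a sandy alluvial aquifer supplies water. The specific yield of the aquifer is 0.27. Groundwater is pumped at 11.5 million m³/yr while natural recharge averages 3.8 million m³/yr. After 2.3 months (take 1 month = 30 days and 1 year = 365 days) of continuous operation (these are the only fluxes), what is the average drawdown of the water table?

Net abstraction = 11.5 − 3.8 = 7.7 million m³/yr
Q_net = 7.7 million m³/yr = 21100 m³/d
t = 2.3 months = 69 d
ΔV = Q × t = 21100 m³/d × 69 d = 1.456 × 10^6 m³
Δh = ΔV / (Sy × A) = 1.456 × 10^6 / (0.27 × 7.1 × 10^5) = 7.593 m

Δh ≈ 7.59 m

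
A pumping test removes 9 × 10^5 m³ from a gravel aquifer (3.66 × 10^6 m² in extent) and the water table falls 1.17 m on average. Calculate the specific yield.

Sy = ΔV / (A × Δh) = 9 × 10^5 m³ / (3.66 × 10^6 m² × 1.17 m) = 0.2102

Sy ≈ 0.21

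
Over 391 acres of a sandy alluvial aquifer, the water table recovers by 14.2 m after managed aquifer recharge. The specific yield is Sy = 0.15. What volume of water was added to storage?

ΔV ≈ 3.37 × 10^6 m³

A = 391 acres = 1.582 × 10^6 m²
ΔV = Sy × A × Δh = 0.15 × 1.582 × 10^6 m² × 14.2 m = 3.37 × 10^6 m³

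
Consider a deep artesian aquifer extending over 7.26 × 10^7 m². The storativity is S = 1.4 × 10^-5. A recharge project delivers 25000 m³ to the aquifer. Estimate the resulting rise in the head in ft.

Δh ≈ 80.7 ft

Δh = ΔV / (S × A) = 25000 m³ / (1.4 × 10^-5 × 7.26 × 10^7 m²) = 24.6 m
Δh = 24.6 m = 80.7 ft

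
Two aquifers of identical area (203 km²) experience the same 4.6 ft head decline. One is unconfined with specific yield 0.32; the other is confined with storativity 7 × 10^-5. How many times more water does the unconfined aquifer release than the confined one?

ΔV_u / ΔV_c ≈ 4570

A = 203 km² = 2.03 × 10^8 m²
Δh = 4.6 ft = 1.402 m
Unconfined: ΔV_u = Sy × A × Δh = 0.32 × 2.03 × 10^8 × 1.402 = 9.108 × 10^7 m³
Confined: ΔV_c = S × A × Δh = 7 × 10^-5 × 2.03 × 10^8 × 1.402 = 19920 m³
Ratio = ΔV_u / ΔV_c = Sy / S = 0.32 / 7 × 10^-5 = 4571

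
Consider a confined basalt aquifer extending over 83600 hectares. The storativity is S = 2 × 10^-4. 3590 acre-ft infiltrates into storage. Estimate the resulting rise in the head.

Δh ≈ 26.5 m

A = 83600 hectares = 8.36 × 10^8 m²
ΔV = 3590 acre-ft = 4.428 × 10^6 m³
Δh = ΔV / (S × A) = 4.428 × 10^6 m³ / (2 × 10^-4 × 8.36 × 10^8 m²) = 26.48 m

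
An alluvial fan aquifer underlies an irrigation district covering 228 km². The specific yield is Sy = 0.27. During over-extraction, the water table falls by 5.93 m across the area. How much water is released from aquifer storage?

ΔV ≈ 3.65 × 10^8 m³

A = 228 km² = 2.28 × 10^8 m²
ΔV = Sy × A × Δh = 0.27 × 2.28 × 10^8 m² × 5.93 m = 3.651 × 10^8 m³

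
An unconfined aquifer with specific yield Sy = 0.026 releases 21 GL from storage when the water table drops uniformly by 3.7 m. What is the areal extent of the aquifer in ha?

ΔV = 21 GL = 2.1 × 10^7 m³
A = ΔV / (Sy × Δh) = 2.1 × 10^7 / (0.026 × 3.7) = 2.183 × 10^8 m²
A = 2.183 × 10^8 m² = 21830 ha

A ≈ 21800 ha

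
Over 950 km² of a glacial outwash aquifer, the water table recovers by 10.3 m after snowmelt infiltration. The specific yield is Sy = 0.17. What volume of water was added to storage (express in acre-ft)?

ΔV ≈ 1.35 × 10^6 acre-ft

A = 950 km² = 9.5 × 10^8 m²
ΔV = Sy × A × Δh = 0.17 × 9.5 × 10^8 m² × 10.3 m = 1.663 × 10^9 m³
ΔV = 1.663 × 10^9 m³ = 1.349 × 10^6 acre-ft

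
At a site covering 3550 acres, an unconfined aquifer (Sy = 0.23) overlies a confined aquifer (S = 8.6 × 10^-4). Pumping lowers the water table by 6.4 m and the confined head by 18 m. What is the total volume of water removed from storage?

ΔV ≈ 2.14 × 10^7 m³

A = 3550 acres = 1.437 × 10^7 m²
Unconfined: ΔV_u = Sy × A × Δh_u = 0.23 × 1.437 × 10^7 × 6.4 = 2.115 × 10^7 m³
Confined: ΔV_c = S × A × Δh_c = 8.6 × 10^-4 × 1.437 × 10^7 × 18 = 2.224 × 10^5 m³
Total ΔV = 2.115 × 10^7 + 2.224 × 10^5 = 2.137 × 10^7 m³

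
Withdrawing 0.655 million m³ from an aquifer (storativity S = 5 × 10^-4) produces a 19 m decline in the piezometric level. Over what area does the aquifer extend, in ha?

ΔV = 0.655 million m³ = 6.55 × 10^5 m³
A = ΔV / (S × Δh) = 6.55 × 10^5 / (5 × 10^-4 × 19) = 6.895 × 10^7 m²
A = 6.895 × 10^7 m² = 6895 ha

A ≈ 6890 ha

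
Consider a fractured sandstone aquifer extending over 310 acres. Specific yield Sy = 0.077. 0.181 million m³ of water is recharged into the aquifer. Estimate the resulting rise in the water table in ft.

Δh ≈ 6.15 ft

A = 310 acres = 1.255 × 10^6 m²
ΔV = 0.181 million m³ = 1.81 × 10^5 m³
Δh = ΔV / (Sy × A) = 1.81 × 10^5 m³ / (0.077 × 1.255 × 10^6 m²) = 1.874 m
Δh = 1.874 m = 6.147 ft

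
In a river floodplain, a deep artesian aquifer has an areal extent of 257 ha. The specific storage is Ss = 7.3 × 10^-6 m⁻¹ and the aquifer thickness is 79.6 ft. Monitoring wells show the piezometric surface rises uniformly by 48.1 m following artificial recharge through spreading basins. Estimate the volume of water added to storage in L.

ΔV ≈ 2.19 × 10^7 L

b = 79.6 ft = 24.26 m
S = Ss × b = 7.3 × 10^-6 m⁻¹ × 24.26 m = 1.771 × 10^-4
A = 257 ha = 2.57 × 10^6 m²
ΔV = S × A × Δh = 1.771 × 10^-4 × 2.57 × 10^6 m² × 48.1 m = 21890 m³
ΔV = 21890 m³ = 2.189 × 10^7 L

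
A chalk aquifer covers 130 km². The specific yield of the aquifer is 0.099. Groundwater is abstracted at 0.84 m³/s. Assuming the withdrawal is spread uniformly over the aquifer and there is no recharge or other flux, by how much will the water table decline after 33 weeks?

Δh ≈ 1.3 m

A = 130 km² = 1.3 × 10^8 m²
Q = 0.84 m³/s = 72580 m³/d
t = 33 weeks = 231 d
ΔV = Q × t = 72580 m³/d × 231 d = 1.677 × 10^7 m³
Δh = ΔV / (Sy × A) = 1.677 × 10^7 / (0.099 × 1.3 × 10^8) = 1.303 m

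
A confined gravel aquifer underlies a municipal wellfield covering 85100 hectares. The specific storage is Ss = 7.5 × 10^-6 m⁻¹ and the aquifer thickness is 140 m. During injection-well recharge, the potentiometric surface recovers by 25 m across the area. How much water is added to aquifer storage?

S = Ss × b = 7.5 × 10^-6 m⁻¹ × 140 m = 1.05 × 10^-3
A = 85100 hectares = 8.51 × 10^8 m²
ΔV = S × A × Δh = 0.00105 × 8.51 × 10^8 m² × 25 m = 2.234 × 10^7 m³

ΔV ≈ 2.23 × 10^7 m³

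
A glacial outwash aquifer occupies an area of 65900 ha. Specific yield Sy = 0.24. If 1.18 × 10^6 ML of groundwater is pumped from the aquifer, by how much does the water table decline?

Δh ≈ 7.46 m

A = 65900 ha = 6.59 × 10^8 m²
ΔV = 1.18 × 10^6 ML = 1.18 × 10^9 m³
Δh = ΔV / (Sy × A) = 1.18 × 10^9 m³ / (0.24 × 6.59 × 10^8 m²) = 7.461 m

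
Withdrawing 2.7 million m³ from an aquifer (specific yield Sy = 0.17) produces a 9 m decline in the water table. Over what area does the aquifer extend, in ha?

ΔV = 2.7 million m³ = 2.7 × 10^6 m³
A = ΔV / (Sy × Δh) = 2.7 × 10^6 / (0.17 × 9) = 1.765 × 10^6 m²
A = 1.765 × 10^6 m² = 176.5 ha

A ≈ 176 ha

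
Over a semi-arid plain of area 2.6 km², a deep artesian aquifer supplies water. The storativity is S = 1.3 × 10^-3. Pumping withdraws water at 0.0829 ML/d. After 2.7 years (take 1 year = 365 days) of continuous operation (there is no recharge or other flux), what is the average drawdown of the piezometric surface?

Δh ≈ 24.2 m

A = 2.6 km² = 2.6 × 10^6 m²
Q = 0.0829 ML/d = 82.9 m³/d
t = 2.7 years = 985.5 d
ΔV = Q × t = 82.9 m³/d × 985.5 d = 81700 m³
Δh = ΔV / (S × A) = 81700 / (0.0013 × 2.6 × 10^6) = 24.17 m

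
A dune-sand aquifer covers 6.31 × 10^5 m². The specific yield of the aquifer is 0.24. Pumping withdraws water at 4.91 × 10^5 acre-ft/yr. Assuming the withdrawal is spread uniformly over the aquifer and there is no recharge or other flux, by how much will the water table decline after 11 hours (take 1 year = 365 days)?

Δh ≈ 5.02 m

Q = 4.91 × 10^5 acre-ft/yr = 1.659 × 10^6 m³/d
t = 11 hours = 0.4583 d
ΔV = Q × t = 1.659 × 10^6 m³/d × 0.4583 d = 7.605 × 10^5 m³
Δh = ΔV / (Sy × A) = 7.605 × 10^5 / (0.24 × 6.31 × 10^5) = 5.022 m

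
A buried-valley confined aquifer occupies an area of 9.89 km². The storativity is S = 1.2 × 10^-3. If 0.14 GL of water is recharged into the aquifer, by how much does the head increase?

Δh ≈ 11.8 m

A = 9.89 km² = 9.89 × 10^6 m²
ΔV = 0.14 GL = 1.4 × 10^5 m³
Δh = ΔV / (S × A) = 1.4 × 10^5 m³ / (0.0012 × 9.89 × 10^6 m²) = 11.8 m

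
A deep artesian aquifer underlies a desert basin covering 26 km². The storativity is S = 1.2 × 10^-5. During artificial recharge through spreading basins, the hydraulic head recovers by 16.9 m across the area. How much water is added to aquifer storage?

A = 26 km² = 2.6 × 10^7 m²
ΔV = S × A × Δh = 1.2 × 10^-5 × 2.6 × 10^7 m² × 16.9 m = 5273 m³

ΔV ≈ 5270 m³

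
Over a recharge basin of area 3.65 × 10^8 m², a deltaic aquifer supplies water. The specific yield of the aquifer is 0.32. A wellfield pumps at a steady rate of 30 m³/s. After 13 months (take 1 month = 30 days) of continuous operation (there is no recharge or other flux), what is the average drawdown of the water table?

Δh ≈ 8.65 m

Q = 30 m³/s = 2.592 × 10^6 m³/d
t = 13 months = 390 d
ΔV = Q × t = 2.592 × 10^6 m³/d × 390 d = 1.011 × 10^9 m³
Δh = ΔV / (Sy × A) = 1.011 × 10^9 / (0.32 × 3.65 × 10^8) = 8.655 m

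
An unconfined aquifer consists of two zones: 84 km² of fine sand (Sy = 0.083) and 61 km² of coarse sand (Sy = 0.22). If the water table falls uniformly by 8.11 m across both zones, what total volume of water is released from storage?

ΔV ≈ 1.65 × 10^8 m³

A₁ = 84 km² = 8.4 × 10^7 m²; A₂ = 61 km² = 6.1 × 10^7 m²
ΔV₁ = 0.083 × 8.4 × 10^7 × 8.11 = 5.654 × 10^7 m³
ΔV₂ = 0.22 × 6.1 × 10^7 × 8.11 = 1.088 × 10^8 m³
ΔV = ΔV₁ + ΔV₂ = 1.654 × 10^8 m³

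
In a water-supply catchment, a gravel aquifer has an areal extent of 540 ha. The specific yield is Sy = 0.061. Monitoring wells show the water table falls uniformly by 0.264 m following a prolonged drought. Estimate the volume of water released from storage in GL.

ΔV ≈ 0.087 GL

A = 540 ha = 5.4 × 10^6 m²
ΔV = Sy × A × Δh = 0.061 × 5.4 × 10^6 m² × 0.264 m = 86960 m³
ΔV = 86960 m³ = 0.08696 GL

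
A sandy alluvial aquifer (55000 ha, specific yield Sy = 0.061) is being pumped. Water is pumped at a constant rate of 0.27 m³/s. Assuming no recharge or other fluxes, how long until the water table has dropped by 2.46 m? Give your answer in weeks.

A = 55000 ha = 5.5 × 10^8 m²
ΔV = Sy × A × Δh = 0.061 × 5.5 × 10^8 × 2.46 = 8.253 × 10^7 m³
Q = 0.27 m³/s = 23330 m³/d
t = ΔV / Q = 8.253 × 10^7 m³ / 23330 m³/d = 3538 d
t = 3538 d ≈ 505.4 weeks

t ≈ 505 weeks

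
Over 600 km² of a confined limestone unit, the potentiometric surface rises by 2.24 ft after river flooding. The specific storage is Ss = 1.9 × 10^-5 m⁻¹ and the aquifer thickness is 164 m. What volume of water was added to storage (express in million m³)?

S = Ss × b = 1.9 × 10^-5 m⁻¹ × 164 m = 3.116 × 10^-3
A = 600 km² = 6 × 10^8 m²
Δh = 2.24 ft = 0.6828 m
ΔV = S × A × Δh = 0.003116 × 6 × 10^8 m² × 0.6828 m = 1.276 × 10^6 m³
ΔV = 1.276 × 10^6 m³ = 1.276 million m³

ΔV ≈ 1.28 million m³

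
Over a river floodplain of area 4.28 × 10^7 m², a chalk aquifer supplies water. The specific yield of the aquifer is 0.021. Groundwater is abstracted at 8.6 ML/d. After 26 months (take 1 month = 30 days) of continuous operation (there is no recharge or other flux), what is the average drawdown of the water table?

Δh ≈ 7.46 m

Q = 8.6 ML/d = 8600 m³/d
t = 26 months = 780 d
ΔV = Q × t = 8600 m³/d × 780 d = 6.708 × 10^6 m³
Δh = ΔV / (Sy × A) = 6.708 × 10^6 / (0.021 × 4.28 × 10^7) = 7.463 m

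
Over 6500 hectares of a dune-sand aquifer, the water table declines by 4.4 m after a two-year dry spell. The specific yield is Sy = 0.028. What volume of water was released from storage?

A = 6500 hectares = 6.5 × 10^7 m²
ΔV = Sy × A × Δh = 0.028 × 6.5 × 10^7 m² × 4.4 m = 8.008 × 10^6 m³

ΔV ≈ 8.01 × 10^6 m³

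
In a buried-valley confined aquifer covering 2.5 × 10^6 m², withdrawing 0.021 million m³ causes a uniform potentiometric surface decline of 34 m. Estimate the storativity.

S ≈ 2.5 × 10^-4

ΔV = 0.021 million m³ = 21000 m³
S = ΔV / (A × Δh) = 21000 m³ / (2.5 × 10^6 m² × 34 m) = 2.471 × 10^-4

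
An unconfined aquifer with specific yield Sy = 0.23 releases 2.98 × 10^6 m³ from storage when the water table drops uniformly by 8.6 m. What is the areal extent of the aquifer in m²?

A = ΔV / (Sy × Δh) = 2.98 × 10^6 / (0.23 × 8.6) = 1.507 × 10^6 m²

A ≈ 1.51 × 10^6 m²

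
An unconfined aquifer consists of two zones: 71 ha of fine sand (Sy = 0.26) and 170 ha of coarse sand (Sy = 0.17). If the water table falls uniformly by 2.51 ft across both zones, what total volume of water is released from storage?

A₁ = 71 ha = 7.1 × 10^5 m²; A₂ = 170 ha = 1.7 × 10^6 m²
Δh = 2.51 ft = 0.765 m
ΔV₁ = 0.26 × 7.1 × 10^5 × 0.765 = 1.412 × 10^5 m³
ΔV₂ = 0.17 × 1.7 × 10^6 × 0.765 = 2.211 × 10^5 m³
ΔV = ΔV₁ + ΔV₂ = 3.623 × 10^5 m³

ΔV ≈ 3.62 × 10^5 m³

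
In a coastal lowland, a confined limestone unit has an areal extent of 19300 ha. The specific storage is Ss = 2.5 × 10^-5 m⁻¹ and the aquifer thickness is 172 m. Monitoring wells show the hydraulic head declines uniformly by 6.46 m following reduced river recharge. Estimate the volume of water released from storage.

S = Ss × b = 2.5 × 10^-5 m⁻¹ × 172 m = 4.3 × 10^-3
A = 19300 ha = 1.93 × 10^8 m²
ΔV = S × A × Δh = 0.0043 × 1.93 × 10^8 m² × 6.46 m = 5.361 × 10^6 m³

ΔV ≈ 5.36 × 10^6 m³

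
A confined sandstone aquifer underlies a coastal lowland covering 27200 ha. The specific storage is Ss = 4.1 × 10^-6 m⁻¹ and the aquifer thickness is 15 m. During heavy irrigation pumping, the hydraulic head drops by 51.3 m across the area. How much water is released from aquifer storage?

ΔV ≈ 8.58 × 10^5 m³

S = Ss × b = 4.1 × 10^-6 m⁻¹ × 15 m = 6.15 × 10^-5
A = 27200 ha = 2.72 × 10^8 m²
ΔV = S × A × Δh = 6.15 × 10^-5 × 2.72 × 10^8 m² × 51.3 m = 8.581 × 10^5 m³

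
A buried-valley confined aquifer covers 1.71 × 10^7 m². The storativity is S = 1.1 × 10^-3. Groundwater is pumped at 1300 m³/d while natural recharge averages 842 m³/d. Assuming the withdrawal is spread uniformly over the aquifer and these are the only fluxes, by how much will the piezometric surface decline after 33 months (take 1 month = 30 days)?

Δh ≈ 24.1 m

Net abstraction = 1300 − 842 = 458 m³/d
t = 33 months = 990 d
ΔV = Q × t = 458 m³/d × 990 d = 4.534 × 10^5 m³
Δh = ΔV / (S × A) = 4.534 × 10^5 / (0.0011 × 1.71 × 10^7) = 24.11 m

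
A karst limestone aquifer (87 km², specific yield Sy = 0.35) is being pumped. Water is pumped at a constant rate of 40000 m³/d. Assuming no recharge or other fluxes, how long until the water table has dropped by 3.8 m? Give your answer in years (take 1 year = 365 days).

t ≈ 7.93 years

A = 87 km² = 8.7 × 10^7 m²
ΔV = Sy × A × Δh = 0.35 × 8.7 × 10^7 × 3.8 = 1.157 × 10^8 m³
t = ΔV / Q = 1.157 × 10^8 m³ / 40000 m³/d = 2893 d
t = 2893 d ≈ 7.925 years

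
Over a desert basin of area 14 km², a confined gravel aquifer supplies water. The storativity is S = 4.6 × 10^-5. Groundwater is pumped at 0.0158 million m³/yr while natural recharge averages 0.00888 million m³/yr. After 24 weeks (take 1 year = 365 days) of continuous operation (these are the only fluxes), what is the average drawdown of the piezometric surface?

Δh ≈ 4.95 m

A = 14 km² = 1.4 × 10^7 m²
Net abstraction = 0.0158 − 0.00888 = 0.00692 million m³/yr
Q_net = 0.00692 million m³/yr = 18.96 m³/d
t = 24 weeks = 168 d
ΔV = Q × t = 18.96 m³/d × 168 d = 3185 m³
Δh = ΔV / (S × A) = 3185 / (4.6 × 10^-5 × 1.4 × 10^7) = 4.946 m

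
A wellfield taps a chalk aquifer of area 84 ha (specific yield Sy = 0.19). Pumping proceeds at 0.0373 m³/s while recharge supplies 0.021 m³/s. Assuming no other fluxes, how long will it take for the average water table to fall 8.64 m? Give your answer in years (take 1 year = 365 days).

t ≈ 2.68 years

A = 84 ha = 8.4 × 10^5 m²
ΔV = Sy × A × Δh = 0.19 × 8.4 × 10^5 × 8.64 = 1.379 × 10^6 m³
Net withdrawal = 0.0373 − 0.021 = 0.0163 m³/s = 1408 m³/d
t = ΔV / Q = 1.379 × 10^6 m³ / 1408 m³/d = 979.1 d
t = 979.1 d ≈ 2.683 years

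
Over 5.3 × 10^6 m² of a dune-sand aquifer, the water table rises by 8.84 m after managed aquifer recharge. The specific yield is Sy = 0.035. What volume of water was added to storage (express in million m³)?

ΔV = Sy × A × Δh = 0.035 × 5.3 × 10^6 m² × 8.84 m = 1.64 × 10^6 m³
ΔV = 1.64 × 10^6 m³ = 1.64 million m³

ΔV ≈ 1.64 million m³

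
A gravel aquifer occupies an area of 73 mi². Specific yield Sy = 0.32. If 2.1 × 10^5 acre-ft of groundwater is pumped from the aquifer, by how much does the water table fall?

A = 73 mi² = 1.891 × 10^8 m²
ΔV = 2.1 × 10^5 acre-ft = 2.59 × 10^8 m³
Δh = ΔV / (Sy × A) = 2.59 × 10^8 m³ / (0.32 × 1.891 × 10^8 m²) = 4.281 m

Δh ≈ 4.28 m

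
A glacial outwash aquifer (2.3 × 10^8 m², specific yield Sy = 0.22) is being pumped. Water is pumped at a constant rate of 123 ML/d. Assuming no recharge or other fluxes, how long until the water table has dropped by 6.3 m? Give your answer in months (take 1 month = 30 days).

t ≈ 86.4 months

ΔV = Sy × A × Δh = 0.22 × 2.3 × 10^8 × 6.3 = 3.188 × 10^8 m³
Q = 123 ML/d = 1.23 × 10^5 m³/d
t = ΔV / Q = 3.188 × 10^8 m³ / 1.23 × 10^5 m³/d = 2592 d
t = 2592 d ≈ 86.39 months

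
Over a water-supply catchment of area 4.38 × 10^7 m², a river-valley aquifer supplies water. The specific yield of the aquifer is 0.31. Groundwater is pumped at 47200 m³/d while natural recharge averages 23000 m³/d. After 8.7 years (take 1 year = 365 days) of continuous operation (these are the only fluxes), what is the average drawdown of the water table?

Δh ≈ 5.66 m

Net abstraction = 47200 − 23000 = 24200 m³/d
t = 8.7 years = 3175 d
ΔV = Q × t = 24200 m³/d × 3175 d = 7.685 × 10^7 m³
Δh = ΔV / (Sy × A) = 7.685 × 10^7 / (0.31 × 4.38 × 10^7) = 5.66 m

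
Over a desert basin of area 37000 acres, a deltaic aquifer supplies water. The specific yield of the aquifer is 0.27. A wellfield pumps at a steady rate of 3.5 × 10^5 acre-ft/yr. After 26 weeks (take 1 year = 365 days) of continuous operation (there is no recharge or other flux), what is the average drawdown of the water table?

A = 37000 acres = 1.497 × 10^8 m²
Q = 3.5 × 10^5 acre-ft/yr = 1.183 × 10^6 m³/d
t = 26 weeks = 182 d
ΔV = Q × t = 1.183 × 10^6 m³/d × 182 d = 2.153 × 10^8 m³
Δh = ΔV / (Sy × A) = 2.153 × 10^8 / (0.27 × 1.497 × 10^8) = 5.325 m

Δh ≈ 5.32 m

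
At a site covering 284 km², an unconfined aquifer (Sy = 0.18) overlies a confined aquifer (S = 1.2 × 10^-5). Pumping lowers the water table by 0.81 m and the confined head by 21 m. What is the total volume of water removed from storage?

ΔV ≈ 4.15 × 10^7 m³

A = 284 km² = 2.84 × 10^8 m²
Unconfined: ΔV_u = Sy × A × Δh_u = 0.18 × 2.84 × 10^8 × 0.81 = 4.141 × 10^7 m³
Confined: ΔV_c = S × A × Δh_c = 1.2 × 10^-5 × 2.84 × 10^8 × 21 = 71570 m³
Total ΔV = 4.141 × 10^7 + 71570 = 4.148 × 10^7 m³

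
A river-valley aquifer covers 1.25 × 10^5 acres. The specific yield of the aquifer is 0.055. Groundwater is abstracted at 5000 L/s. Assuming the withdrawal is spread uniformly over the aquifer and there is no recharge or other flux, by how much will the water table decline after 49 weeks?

A = 1.25 × 10^5 acres = 5.059 × 10^8 m²
Q = 5000 L/s = 4.32 × 10^5 m³/d
t = 49 weeks = 343 d
ΔV = Q × t = 4.32 × 10^5 m³/d × 343 d = 1.482 × 10^8 m³
Δh = ΔV / (Sy × A) = 1.482 × 10^8 / (0.055 × 5.059 × 10^8) = 5.326 m

Δh ≈ 5.33 m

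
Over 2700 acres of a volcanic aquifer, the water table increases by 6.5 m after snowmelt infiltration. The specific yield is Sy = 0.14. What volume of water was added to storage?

ΔV ≈ 9.94 × 10^6 m³

A = 2700 acres = 1.093 × 10^7 m²
ΔV = Sy × A × Δh = 0.14 × 1.093 × 10^7 m² × 6.5 m = 9.943 × 10^6 m³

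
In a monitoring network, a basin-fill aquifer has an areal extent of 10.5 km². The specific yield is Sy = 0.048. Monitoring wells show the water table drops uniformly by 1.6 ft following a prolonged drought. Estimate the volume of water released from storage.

ΔV ≈ 2.46 × 10^5 m³

A = 10.5 km² = 1.05 × 10^7 m²
Δh = 1.6 ft = 0.4877 m
ΔV = Sy × A × Δh = 0.048 × 1.05 × 10^7 m² × 0.4877 m = 2.458 × 10^5 m³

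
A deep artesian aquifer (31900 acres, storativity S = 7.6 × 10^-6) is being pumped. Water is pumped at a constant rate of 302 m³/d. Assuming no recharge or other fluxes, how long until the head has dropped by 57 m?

A = 31900 acres = 1.291 × 10^8 m²
ΔV = S × A × Δh = 7.6 × 10^-6 × 1.291 × 10^8 × 57 = 55920 m³
t = ΔV / Q = 55920 m³ / 302 m³/d = 185.2 d

t ≈ 185 days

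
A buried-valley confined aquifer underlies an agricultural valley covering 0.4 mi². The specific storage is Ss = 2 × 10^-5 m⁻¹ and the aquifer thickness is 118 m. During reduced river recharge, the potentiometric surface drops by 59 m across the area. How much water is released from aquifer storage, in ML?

ΔV ≈ 144 ML

S = Ss × b = 2 × 10^-5 m⁻¹ × 118 m = 2.36 × 10^-3
A = 0.4 mi² = 1.036 × 10^6 m²
ΔV = S × A × Δh = 0.00236 × 1.036 × 10^6 m² × 59 m = 1.443 × 10^5 m³
ΔV = 1.443 × 10^5 m³ = 144.3 ML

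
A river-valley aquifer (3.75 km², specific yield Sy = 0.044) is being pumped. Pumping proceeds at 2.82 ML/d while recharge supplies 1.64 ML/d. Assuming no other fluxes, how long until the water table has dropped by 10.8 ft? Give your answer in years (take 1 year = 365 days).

A = 3.75 km² = 3.75 × 10^6 m²
Δh = 10.8 ft = 3.292 m
ΔV = Sy × A × Δh = 0.044 × 3.75 × 10^6 × 3.292 = 5.432 × 10^5 m³
Net withdrawal = 2.82 − 1.64 = 1.18 ML/d = 1180 m³/d
t = ΔV / Q = 5.432 × 10^5 m³ / 1180 m³/d = 460.3 d
t = 460.3 d ≈ 1.261 years

t ≈ 1.26 years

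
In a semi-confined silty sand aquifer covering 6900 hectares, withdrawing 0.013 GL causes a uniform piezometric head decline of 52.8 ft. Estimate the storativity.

S ≈ 1.2 × 10^-5

A = 6900 hectares = 6.9 × 10^7 m²
Δh = 52.8 ft = 16.09 m
ΔV = 0.013 GL = 13000 m³
S = ΔV / (A × Δh) = 13000 m³ / (6.9 × 10^7 m² × 16.09 m) = 1.171 × 10^-5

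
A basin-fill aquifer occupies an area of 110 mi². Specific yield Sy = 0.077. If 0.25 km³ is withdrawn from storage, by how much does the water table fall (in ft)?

Δh ≈ 37.4 ft

A = 110 mi² = 2.849 × 10^8 m²
ΔV = 0.25 km³ = 2.5 × 10^8 m³
Δh = ΔV / (Sy × A) = 2.5 × 10^8 m³ / (0.077 × 2.849 × 10^8 m²) = 11.4 m
Δh = 11.4 m = 37.39 ft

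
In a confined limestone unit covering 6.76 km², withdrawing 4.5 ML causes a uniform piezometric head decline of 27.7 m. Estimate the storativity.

A = 6.76 km² = 6.76 × 10^6 m²
ΔV = 4.5 ML = 4500 m³
S = ΔV / (A × Δh) = 4500 m³ / (6.76 × 10^6 m² × 27.7 m) = 2.403 × 10^-5

S ≈ 2.4 × 10^-5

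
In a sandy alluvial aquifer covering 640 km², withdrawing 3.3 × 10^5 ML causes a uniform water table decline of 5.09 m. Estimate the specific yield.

A = 640 km² = 6.4 × 10^8 m²
ΔV = 3.3 × 10^5 ML = 3.3 × 10^8 m³
Sy = ΔV / (A × Δh) = 3.3 × 10^8 m³ / (6.4 × 10^8 m² × 5.09 m) = 0.1013

Sy ≈ 0.1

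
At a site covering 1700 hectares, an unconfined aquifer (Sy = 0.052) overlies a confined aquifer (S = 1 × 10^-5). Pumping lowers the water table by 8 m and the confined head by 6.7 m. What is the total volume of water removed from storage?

ΔV ≈ 7.07 × 10^6 m³

A = 1700 hectares = 1.7 × 10^7 m²
Unconfined: ΔV_u = Sy × A × Δh_u = 0.052 × 1.7 × 10^7 × 8 = 7.072 × 10^6 m³
Confined: ΔV_c = S × A × Δh_c = 1 × 10^-5 × 1.7 × 10^7 × 6.7 = 1139 m³
Total ΔV = 7.072 × 10^6 + 1139 = 7.073 × 10^6 m³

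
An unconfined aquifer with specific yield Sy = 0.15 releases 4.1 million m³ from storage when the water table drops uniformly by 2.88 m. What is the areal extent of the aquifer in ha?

A ≈ 949 ha

ΔV = 4.1 million m³ = 4.1 × 10^6 m³
A = ΔV / (Sy × Δh) = 4.1 × 10^6 / (0.15 × 2.88) = 9.491 × 10^6 m²
A = 9.491 × 10^6 m² = 949.1 ha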